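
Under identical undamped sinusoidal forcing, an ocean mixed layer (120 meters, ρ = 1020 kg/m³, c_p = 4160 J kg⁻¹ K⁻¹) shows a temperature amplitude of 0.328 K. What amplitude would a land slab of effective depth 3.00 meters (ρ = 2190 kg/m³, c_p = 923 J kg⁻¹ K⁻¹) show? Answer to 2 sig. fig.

28 K

C_ocean = 5.09×10^8 J/(m²·K); C_land = 6.06×10^6 J/(m²·K).
A ∝ 1/C ⇒ A_land = A_ocean × C_ocean/C_land = 0.328 × 84.0 = 27.5 K.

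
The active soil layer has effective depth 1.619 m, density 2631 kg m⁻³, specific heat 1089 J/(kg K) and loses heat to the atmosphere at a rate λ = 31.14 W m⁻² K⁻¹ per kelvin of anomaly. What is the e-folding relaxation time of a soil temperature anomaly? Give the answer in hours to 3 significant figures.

Areal heat capacity C = ρ c_p D = 2631 × 1089 × 1.619 = 4.64×10^6 J m⁻² K⁻¹.
Relaxation time τ = C / λ = 4.64×10^6 / 31.14 = 1.49×10^5 s.
In hours: 1.49×10^5 s / (3600 s/hour) = 41.4 hours.

41.4 hours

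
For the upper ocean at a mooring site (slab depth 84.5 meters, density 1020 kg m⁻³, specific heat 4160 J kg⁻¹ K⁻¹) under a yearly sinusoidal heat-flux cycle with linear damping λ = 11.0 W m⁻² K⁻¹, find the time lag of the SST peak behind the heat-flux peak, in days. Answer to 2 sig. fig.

82 days

Areal heat capacity C = ρ c_p D = 1020 × 4160 × 84.5 = 3.59×10^8 J/(m²·K).
ω = 2π / 3.15×10^7 s = 1.99×10^-7 s⁻¹.
Phase lag φ = arctan(Cω/λ) = arctan(71.4/11.0) = 1.42 rad.
Time lag = φ / ω = 1.42 / 1.99×10^-7 = 7.12×10^6 s = 82.4 days.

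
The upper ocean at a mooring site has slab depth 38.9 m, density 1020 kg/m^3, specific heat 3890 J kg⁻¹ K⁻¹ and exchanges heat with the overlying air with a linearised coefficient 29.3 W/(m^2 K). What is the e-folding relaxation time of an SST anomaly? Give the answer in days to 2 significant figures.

Areal heat capacity C = ρ c_p D = 1020 × 3890 × 38.9 = 1.54×10^8 J m⁻² K⁻¹.
Relaxation time τ = C / λ = 1.54×10^8 / 29.3 = 5.27×10^6 s.
In days: 5.27×10^6 s / (86400 s/day) = 61.0 days.

61 days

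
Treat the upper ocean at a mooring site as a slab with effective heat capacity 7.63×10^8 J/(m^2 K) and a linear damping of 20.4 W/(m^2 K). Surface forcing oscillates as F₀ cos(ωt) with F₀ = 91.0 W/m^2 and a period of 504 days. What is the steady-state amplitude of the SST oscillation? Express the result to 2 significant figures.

0.81 K

Areal heat capacity C = 7.63×10^8 J/(m^2 K) (given).
Angular frequency ω = 2π / T = 2π / 4.35×10^7 s = 1.44×10^-7 s⁻¹.
√((Cω)² + λ²) = √((110)² + 20.4²) = 112 W/(m²·K).
Amplitude A = F₀ / √((Cω)²+λ²) = 91.0 / 112 = 0.813 K.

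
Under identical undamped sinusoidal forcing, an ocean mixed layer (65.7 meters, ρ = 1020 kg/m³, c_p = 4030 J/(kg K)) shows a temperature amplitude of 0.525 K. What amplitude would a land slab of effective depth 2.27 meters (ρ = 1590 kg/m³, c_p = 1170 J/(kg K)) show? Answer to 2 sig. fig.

34 K

C_ocean = 2.70×10^8 J/(m²·K); C_land = 4.22×10^6 J/(m²·K).
A ∝ 1/C ⇒ A_land = A_ocean × C_ocean/C_land = 0.525 × 64.0 = 33.6 K.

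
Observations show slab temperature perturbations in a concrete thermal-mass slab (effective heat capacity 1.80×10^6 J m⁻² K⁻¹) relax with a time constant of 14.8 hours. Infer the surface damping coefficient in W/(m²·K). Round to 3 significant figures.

Areal heat capacity C = 1.80×10^6 J m⁻² K⁻¹ (given).
τ = 14.8 hours = 53300 s.
λ = C / τ = 1.80×10^6 / 53300 = 33.8 W/(m²·K).

33.8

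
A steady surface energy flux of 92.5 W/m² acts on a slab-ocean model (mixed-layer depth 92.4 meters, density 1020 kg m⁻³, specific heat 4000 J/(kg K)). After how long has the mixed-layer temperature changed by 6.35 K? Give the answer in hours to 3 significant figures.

Areal heat capacity C = ρ c_p D = 1020 × 4000 × 92.4 = 3.77×10^8 J/(m²·K).
Time required: Δt = C ΔT / F = 3.77×10^8 × 6.35 / 92.5 = 2.59×10^7 s.
In hours: 2.59×10^7 s / (3600 s/hour) = 7190 hours.

7190 hours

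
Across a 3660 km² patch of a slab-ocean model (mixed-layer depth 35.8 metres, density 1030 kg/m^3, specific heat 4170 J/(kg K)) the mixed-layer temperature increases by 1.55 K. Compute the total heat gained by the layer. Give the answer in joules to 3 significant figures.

8.72×10^17 J

Areal heat capacity C = ρ c_p D = 1030 × 4170 × 35.8 = 1.54×10^8 J/(m^2 K).
Heat per unit area: q = C ΔT = 1.54×10^8 × 1.55 = 2.38×10^8 J/m².
Total heat: Q = q × A = 2.38×10^8 × (3660 × 10⁶ m²) = 8.72×10^17 J.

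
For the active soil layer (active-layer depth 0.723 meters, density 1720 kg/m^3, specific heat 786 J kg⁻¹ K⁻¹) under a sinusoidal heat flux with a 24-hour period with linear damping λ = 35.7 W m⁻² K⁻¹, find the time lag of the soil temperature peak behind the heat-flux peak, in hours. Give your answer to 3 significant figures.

4.22 hours

Areal heat capacity C = ρ c_p D = 1720 × 786 × 0.723 = 9.77×10^5 J m⁻² K⁻¹.
ω = 2π / 86400 s = 7.27×10^-5 s⁻¹.
Phase lag φ = arctan(Cω/λ) = arctan(71.1/35.7) = 1.11 rad.
Time lag = φ / ω = 1.11 / 7.27×10^-5 = 15200 s = 4.22 hours.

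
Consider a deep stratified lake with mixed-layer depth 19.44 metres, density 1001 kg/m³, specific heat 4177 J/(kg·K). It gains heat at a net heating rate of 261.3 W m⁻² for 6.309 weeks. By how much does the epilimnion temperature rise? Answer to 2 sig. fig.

12 K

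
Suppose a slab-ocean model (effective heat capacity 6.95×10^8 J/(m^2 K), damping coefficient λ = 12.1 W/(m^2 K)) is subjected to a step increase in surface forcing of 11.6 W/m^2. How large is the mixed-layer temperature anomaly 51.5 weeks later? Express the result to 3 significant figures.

0.401 K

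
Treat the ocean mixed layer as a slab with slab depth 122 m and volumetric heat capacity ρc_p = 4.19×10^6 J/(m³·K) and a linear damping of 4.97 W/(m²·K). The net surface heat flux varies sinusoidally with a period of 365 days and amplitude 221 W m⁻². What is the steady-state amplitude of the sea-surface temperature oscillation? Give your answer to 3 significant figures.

Areal heat capacity C = ρc_p × D = 4.19×10^6 × 122 = 5.11×10^8 J m⁻² K⁻¹.
Angular frequency ω = 2π / T = 2π / 3.15×10^7 s = 1.99×10^-7 s⁻¹.
√((Cω)² + λ²) = √((102)² + 4.97²) = 102 W/(m²·K).
Amplitude A = F₀ / √((Cω)²+λ²) = 221 / 102 = 2.17 K.

2.17 K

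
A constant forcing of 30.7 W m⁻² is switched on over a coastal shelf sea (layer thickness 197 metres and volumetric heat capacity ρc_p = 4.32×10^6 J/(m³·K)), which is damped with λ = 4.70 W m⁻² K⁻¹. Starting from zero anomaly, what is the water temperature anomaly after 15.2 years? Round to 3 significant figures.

Areal heat capacity C = ρc_p × D = 4.32×10^6 × 197 = 8.51×10^8 J/(m²·K).
τ = C / λ = 8.51×10^8 / 4.70 = 1.81×10^8 s.
Equilibrium anomaly ΔT_eq = F / λ = 30.7 / 4.70 = 6.53 K.
t = 15.2 years = 4.80×10^8 s, so t/τ = 2.65.
ΔT(t) = ΔT_eq (1 − e^(−t/τ)) = 6.53 × (1 − e^−2.65) = 6.07 K.

6.07 K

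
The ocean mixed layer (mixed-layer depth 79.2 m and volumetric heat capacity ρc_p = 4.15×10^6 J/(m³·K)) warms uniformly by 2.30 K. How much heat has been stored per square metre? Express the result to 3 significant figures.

Areal heat capacity C = ρc_p × D = 4.15×10^6 × 79.2 = 3.29×10^8 J/(m²·K).
ΔQ = C ΔT = 3.29×10^8 × 2.30 = 7.56×10^8 J/m².

7.56×10^8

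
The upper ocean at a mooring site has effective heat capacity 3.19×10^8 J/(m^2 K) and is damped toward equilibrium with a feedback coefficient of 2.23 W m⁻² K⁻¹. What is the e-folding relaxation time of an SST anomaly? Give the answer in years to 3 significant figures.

4.53 years

Areal heat capacity C = 3.19×10^8 J/(m^2 K) (given).
Relaxation time τ = C / λ = 3.19×10^8 / 2.23 = 1.43×10^8 s.
In years: 1.43×10^8 s / (3.156×10^7 s/year) = 4.53 years.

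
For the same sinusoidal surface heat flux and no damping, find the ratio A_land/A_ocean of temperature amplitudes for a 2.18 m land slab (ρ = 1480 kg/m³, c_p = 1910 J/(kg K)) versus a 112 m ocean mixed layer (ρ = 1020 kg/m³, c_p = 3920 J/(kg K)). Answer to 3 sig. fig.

72.7

C_ocean = 1020 × 3920 × 112 = 4.48×10^8 J/(m²·K).
C_land = 1480 × 1910 × 2.18 = 6.16×10^6 J/(m²·K).
Undamped amplitude ∝ 1/C, so A_land/A_ocean = C_ocean/C_land = 72.7.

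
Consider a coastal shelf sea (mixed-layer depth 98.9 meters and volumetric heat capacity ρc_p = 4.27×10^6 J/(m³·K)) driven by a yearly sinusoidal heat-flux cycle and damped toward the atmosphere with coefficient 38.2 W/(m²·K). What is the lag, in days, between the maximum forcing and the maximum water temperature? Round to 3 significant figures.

66.5 days

Areal heat capacity C = ρc_p × D = 4.27×10^6 × 98.9 = 4.22×10^8 J/(m²·K).
ω = 2π / 3.15×10^7 s = 1.99×10^-7 s⁻¹.
Phase lag φ = arctan(Cω/λ) = arctan(84.1/38.2) = 1.14 rad.
Time lag = φ / ω = 1.14 / 1.99×10^-7 = 5.74×10^6 s = 66.5 days.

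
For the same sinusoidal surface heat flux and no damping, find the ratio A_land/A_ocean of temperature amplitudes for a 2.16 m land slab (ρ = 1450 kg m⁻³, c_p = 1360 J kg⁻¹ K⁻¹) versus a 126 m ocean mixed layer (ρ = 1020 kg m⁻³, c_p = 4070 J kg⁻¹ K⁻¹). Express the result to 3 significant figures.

C_ocean = 1020 × 4070 × 126 = 5.23×10^8 J/(m²·K).
C_land = 1450 × 1360 × 2.16 = 4.26×10^6 J/(m²·K).
Undamped amplitude ∝ 1/C, so A_land/A_ocean = C_ocean/C_land = 123.

123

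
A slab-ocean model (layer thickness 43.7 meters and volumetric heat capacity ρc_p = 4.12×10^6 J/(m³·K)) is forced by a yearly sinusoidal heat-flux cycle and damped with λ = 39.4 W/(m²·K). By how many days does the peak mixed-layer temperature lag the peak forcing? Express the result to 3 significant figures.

42.9 days

Areal heat capacity C = ρc_p × D = 4.12×10^6 × 43.7 = 1.80×10^8 J/(m²·K).
ω = 2π / 3.15×10^7 s = 1.99×10^-7 s⁻¹.
Phase lag φ = arctan(Cω/λ) = arctan(35.9/39.4) = 0.739 rad.
Time lag = φ / ω = 0.739 / 1.99×10^-7 = 3.71×10^6 s = 42.9 days.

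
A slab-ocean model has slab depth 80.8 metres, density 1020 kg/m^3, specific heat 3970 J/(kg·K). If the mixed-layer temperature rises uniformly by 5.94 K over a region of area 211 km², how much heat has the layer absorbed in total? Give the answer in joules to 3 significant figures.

4.10×10^17 J

Areal heat capacity C = ρ c_p D = 1020 × 3970 × 80.8 = 3.27×10^8 J m⁻² K⁻¹.
Heat per unit area: q = C ΔT = 3.27×10^8 × 5.94 = 1.94×10^9 J/m².
Total heat: Q = q × A = 1.94×10^9 × (211 × 10⁶ m²) = 4.10×10^17 J.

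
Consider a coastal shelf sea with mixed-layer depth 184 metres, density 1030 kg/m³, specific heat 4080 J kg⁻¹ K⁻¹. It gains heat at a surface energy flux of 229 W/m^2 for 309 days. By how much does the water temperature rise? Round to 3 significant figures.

7.91 K

Areal heat capacity C = ρ c_p D = 1030 × 4080 × 184 = 7.73×10^8 J/(m²·K).
Net heat input Q = F Δt = 229 × (309 days × 86400 s/day) = 6.11×10^9 J/m².
ΔT = Q / C = 6.11×10^9 / 7.73×10^8 = 7.91 K.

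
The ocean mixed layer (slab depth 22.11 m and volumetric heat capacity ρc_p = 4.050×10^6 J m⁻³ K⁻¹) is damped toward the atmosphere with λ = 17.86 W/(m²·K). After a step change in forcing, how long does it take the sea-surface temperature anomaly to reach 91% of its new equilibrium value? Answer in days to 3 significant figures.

Areal heat capacity C = ρc_p × D = 4.050×10^6 × 22.11 = 8.95×10^7 J/(m^2 K).
τ = C / λ = 8.95×10^7 / 17.86 = 5.01×10^6 s.
Fraction reached: 1 − e^(−t/τ) = 0.91 ⇒ t = −τ ln(1 − 0.91) = τ × 2.41.
t = 1.21×10^7 s = 140 days.

140 days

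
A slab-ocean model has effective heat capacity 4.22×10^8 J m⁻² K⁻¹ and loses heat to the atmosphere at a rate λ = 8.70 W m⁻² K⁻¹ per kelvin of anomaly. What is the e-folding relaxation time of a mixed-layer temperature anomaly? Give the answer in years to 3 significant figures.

1.54 years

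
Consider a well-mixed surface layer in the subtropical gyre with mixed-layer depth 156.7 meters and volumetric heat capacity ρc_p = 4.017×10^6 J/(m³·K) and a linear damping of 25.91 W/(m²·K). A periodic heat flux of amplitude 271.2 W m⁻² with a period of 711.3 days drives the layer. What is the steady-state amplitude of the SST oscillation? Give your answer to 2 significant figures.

3.9 K

Areal heat capacity C = ρc_p × D = 4.017×10^6 × 156.7 = 6.29×10^8 J m⁻² K⁻¹.
Angular frequency ω = 2π / T = 2π / 6.15×10^7 s = 1.02×10^-7 s⁻¹.
√((Cω)² + λ²) = √((64.4)² + 25.91²) = 69.4 W/(m²·K).
Amplitude A = F₀ / √((Cω)²+λ²) = 271.2 / 69.4 = 3.91 K.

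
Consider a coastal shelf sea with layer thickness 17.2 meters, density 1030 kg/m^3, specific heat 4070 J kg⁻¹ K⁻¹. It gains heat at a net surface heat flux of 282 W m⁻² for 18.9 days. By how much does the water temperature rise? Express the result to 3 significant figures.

6.39 K

Areal heat capacity C = ρ c_p D = 1030 × 4070 × 17.2 = 7.21×10^7 J/(m^2 K).
Net heat input Q = F Δt = 282 × (18.9 days × 86400 s/day) = 4.60×10^8 J/m².
ΔT = Q / C = 4.60×10^8 / 7.21×10^7 = 6.39 K.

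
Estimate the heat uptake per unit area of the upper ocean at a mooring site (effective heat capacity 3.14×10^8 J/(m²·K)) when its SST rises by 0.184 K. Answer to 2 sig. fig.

5.8×10^7

Areal heat capacity C = 3.14×10^8 J/(m²·K) (given).
ΔQ = C ΔT = 3.14×10^8 × 0.184 = 5.78×10^7 J/m².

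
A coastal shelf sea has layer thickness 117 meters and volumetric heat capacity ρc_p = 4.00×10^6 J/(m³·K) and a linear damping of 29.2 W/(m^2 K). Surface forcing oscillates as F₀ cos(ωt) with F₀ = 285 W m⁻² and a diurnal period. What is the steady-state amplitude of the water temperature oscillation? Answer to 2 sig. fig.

0.0084 K

Areal heat capacity C = ρc_p × D = 4.00×10^6 × 117 = 4.68×10^8 J/(m²·K).
Angular frequency ω = 2π / T = 2π / 86400 s = 7.27×10^-5 s⁻¹.
√((Cω)² + λ²) = √((34000)² + 29.2²) = 34000 W/(m²·K).
Amplitude A = F₀ / √((Cω)²+λ²) = 285 / 34000 = 0.00837 K.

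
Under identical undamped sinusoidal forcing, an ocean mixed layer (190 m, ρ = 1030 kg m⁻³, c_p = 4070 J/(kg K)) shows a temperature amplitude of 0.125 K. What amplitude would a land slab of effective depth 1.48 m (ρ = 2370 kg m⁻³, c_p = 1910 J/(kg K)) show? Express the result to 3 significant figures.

C_ocean = 7.96×10^8 J/(m²·K); C_land = 6.70×10^6 J/(m²·K).
A ∝ 1/C ⇒ A_land = A_ocean × C_ocean/C_land = 0.125 × 119 = 14.9 K.

14.9 K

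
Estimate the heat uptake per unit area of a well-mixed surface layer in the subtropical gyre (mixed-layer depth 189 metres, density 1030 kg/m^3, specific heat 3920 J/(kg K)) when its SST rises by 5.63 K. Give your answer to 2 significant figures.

4.3×10^9

Areal heat capacity C = ρ c_p D = 1030 × 3920 × 189 = 7.63×10^8 J m⁻² K⁻¹.
ΔQ = C ΔT = 7.63×10^8 × 5.63 = 4.30×10^9 J/m².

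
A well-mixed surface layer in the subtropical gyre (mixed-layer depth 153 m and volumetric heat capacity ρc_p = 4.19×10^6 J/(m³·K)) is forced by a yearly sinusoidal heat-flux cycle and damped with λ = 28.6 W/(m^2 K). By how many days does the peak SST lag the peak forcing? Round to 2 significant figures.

78 days

Areal heat capacity C = ρc_p × D = 4.19×10^6 × 153 = 6.41×10^8 J/(m^2 K).
ω = 2π / 3.15×10^7 s = 1.99×10^-7 s⁻¹.
Phase lag φ = arctan(Cω/λ) = arctan(128/28.6) = 1.35 rad.
Time lag = φ / ω = 1.35 / 1.99×10^-7 = 6.78×10^6 s = 78.5 days.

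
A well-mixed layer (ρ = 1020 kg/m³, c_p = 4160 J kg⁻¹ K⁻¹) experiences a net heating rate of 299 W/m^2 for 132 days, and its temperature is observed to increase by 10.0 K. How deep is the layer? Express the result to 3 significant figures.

80.4 m

Heat input Q = F Δt = 299 × 1.14×10^7 s = 3.41×10^9 J/m².
Required areal heat capacity C = Q / ΔT = 3.41×10^8 J/(m²·K).
Depth D = C / (ρ c_p) = 3.41×10^8 / (1020 × 4160) = 80.4 m.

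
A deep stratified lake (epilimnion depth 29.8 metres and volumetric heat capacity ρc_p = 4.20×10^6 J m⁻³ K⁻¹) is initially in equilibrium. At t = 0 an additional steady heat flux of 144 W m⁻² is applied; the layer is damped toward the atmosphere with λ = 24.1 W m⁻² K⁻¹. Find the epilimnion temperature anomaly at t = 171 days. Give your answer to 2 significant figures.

5.6 K

Areal heat capacity C = ρc_p × D = 4.20×10^6 × 29.8 = 1.25×10^8 J/(m^2 K).
τ = C / λ = 1.25×10^8 / 24.1 = 5.19×10^6 s.
Equilibrium anomaly ΔT_eq = F / λ = 144 / 24.1 = 5.98 K.
t = 171 days = 1.48×10^7 s, so t/τ = 2.84.
ΔT(t) = ΔT_eq (1 − e^(−t/τ)) = 5.98 × (1 − e^−2.84) = 5.63 K.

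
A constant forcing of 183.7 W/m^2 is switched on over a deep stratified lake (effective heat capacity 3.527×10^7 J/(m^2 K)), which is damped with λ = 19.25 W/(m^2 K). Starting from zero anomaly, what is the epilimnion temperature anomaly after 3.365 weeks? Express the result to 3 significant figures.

Areal heat capacity C = 3.527×10^7 J/(m^2 K) (given).
τ = C / λ = 3.53×10^7 / 19.25 = 1.83×10^6 s.
Equilibrium anomaly ΔT_eq = F / λ = 183.7 / 19.25 = 9.54 K.
t = 3.365 weeks = 2.04×10^6 s, so t/τ = 1.11.
ΔT(t) = ΔT_eq (1 − e^(−t/τ)) = 9.54 × (1 − e^−1.11) = 6.40 K.

6.40 K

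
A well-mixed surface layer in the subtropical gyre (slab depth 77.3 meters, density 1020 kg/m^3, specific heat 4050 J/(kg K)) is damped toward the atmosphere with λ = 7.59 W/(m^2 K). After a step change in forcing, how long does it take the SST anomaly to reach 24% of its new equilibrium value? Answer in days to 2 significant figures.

130 days

Areal heat capacity C = ρ c_p D = 1020 × 4050 × 77.3 = 3.19×10^8 J/(m²·K).
τ = C / λ = 3.19×10^8 / 7.59 = 4.21×10^7 s.
Fraction reached: 1 − e^(−t/τ) = 0.24 ⇒ t = −τ ln(1 − 0.24) = τ × 0.274.
t = 1.15×10^7 s = 134 days.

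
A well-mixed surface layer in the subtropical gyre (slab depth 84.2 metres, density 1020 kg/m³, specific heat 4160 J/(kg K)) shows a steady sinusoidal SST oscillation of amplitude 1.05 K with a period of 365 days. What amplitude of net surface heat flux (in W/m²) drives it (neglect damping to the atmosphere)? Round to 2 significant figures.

75

Areal heat capacity C = ρ c_p D = 1020 × 4160 × 84.2 = 3.57×10^8 J/(m²·K).
ω = 2π / 3.15×10^7 s = 1.99×10^-7 s⁻¹.
Cω = 3.57×10^8 × 1.99×10^-7 = 71.2 W/(m²·K).
F₀ = A × Cω = 1.05 × 71.2 = 74.7 W/m².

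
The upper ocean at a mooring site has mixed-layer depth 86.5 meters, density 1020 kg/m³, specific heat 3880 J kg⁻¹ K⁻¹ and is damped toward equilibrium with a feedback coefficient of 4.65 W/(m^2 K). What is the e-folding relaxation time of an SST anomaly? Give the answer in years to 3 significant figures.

2.33 years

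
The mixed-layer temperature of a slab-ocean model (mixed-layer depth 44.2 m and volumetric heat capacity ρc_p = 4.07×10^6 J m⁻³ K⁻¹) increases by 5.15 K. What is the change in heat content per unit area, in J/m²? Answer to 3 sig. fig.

Areal heat capacity C = ρc_p × D = 4.07×10^6 × 44.2 = 1.80×10^8 J/(m²·K).
ΔQ = C ΔT = 1.80×10^8 × 5.15 = 9.26×10^8 J/m².

9.26×10^8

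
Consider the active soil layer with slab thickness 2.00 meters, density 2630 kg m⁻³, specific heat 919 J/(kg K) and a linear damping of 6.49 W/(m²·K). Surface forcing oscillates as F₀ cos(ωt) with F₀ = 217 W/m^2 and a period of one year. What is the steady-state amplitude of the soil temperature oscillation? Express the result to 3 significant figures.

Areal heat capacity C = ρ c_p D = 2630 × 919 × 2.00 = 4.83×10^6 J m⁻² K⁻¹.
Angular frequency ω = 2π / T = 2π / 3.15×10^7 s = 1.99×10^-7 s⁻¹.
√((Cω)² + λ²) = √((0.963)² + 6.49²) = 6.56 W/(m²·K).
Amplitude A = F₀ / √((Cω)²+λ²) = 217 / 6.56 = 33.1 K.

33.1 K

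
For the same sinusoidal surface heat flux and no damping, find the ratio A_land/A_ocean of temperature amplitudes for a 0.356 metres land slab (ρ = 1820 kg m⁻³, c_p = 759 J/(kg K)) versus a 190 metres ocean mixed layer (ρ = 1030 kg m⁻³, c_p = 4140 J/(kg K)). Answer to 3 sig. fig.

C_ocean = 1030 × 4140 × 190 = 8.10×10^8 J/(m²·K).
C_land = 1820 × 759 × 0.356 = 4.92×10^5 J/(m²·K).
Undamped amplitude ∝ 1/C, so A_land/A_ocean = C_ocean/C_land = 1650.

1650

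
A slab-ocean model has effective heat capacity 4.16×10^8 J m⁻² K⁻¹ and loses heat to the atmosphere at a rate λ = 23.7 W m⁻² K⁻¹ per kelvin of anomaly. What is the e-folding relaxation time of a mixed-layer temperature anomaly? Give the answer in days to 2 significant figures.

Areal heat capacity C = 4.16×10^8 J m⁻² K⁻¹ (given).
Relaxation time τ = C / λ = 4.16×10^8 / 23.7 = 1.76×10^7 s.
In days: 1.76×10^7 s / (86400 s/day) = 203 days.

200 days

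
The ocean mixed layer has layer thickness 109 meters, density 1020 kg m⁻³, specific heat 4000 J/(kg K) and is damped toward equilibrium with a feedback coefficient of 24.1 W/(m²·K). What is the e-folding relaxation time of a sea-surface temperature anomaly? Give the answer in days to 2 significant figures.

Areal heat capacity C = ρ c_p D = 1020 × 4000 × 109 = 4.45×10^8 J m⁻² K⁻¹.
Relaxation time τ = C / λ = 4.45×10^8 / 24.1 = 1.85×10^7 s.
In days: 1.85×10^7 s / (86400 s/day) = 214 days.

210 days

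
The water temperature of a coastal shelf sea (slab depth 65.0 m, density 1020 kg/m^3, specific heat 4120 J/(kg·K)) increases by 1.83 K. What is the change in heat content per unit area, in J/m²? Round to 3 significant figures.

Areal heat capacity C = ρ c_p D = 1020 × 4120 × 65.0 = 2.73×10^8 J/(m^2 K).
ΔQ = C ΔT = 2.73×10^8 × 1.83 = 5.00×10^8 J/m².

5.00×10^8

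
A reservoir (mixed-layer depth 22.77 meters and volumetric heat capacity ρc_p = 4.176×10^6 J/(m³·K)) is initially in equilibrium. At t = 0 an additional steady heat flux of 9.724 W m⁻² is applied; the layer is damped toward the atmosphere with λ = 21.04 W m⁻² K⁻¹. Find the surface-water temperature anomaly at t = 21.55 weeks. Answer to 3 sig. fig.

Areal heat capacity C = ρc_p × D = 4.176×10^6 × 22.77 = 9.51×10^7 J/(m^2 K).
τ = C / λ = 9.51×10^7 / 21.04 = 4.52×10^6 s.
Equilibrium anomaly ΔT_eq = F / λ = 9.724 / 21.04 = 0.462 K.
t = 21.55 weeks = 1.30×10^7 s, so t/τ = 2.88.
ΔT(t) = ΔT_eq (1 − e^(−t/τ)) = 0.462 × (1 − e^−2.88) = 0.436 K.

0.436 K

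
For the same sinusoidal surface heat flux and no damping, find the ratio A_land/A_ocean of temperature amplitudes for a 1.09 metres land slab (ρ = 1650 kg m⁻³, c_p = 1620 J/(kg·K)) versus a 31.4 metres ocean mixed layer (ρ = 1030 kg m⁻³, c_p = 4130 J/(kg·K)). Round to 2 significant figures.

C_ocean = 1030 × 4130 × 31.4 = 1.34×10^8 J/(m²·K).
C_land = 1650 × 1620 × 1.09 = 2.91×10^6 J/(m²·K).
Undamped amplitude ∝ 1/C, so A_land/A_ocean = C_ocean/C_land = 45.8.

46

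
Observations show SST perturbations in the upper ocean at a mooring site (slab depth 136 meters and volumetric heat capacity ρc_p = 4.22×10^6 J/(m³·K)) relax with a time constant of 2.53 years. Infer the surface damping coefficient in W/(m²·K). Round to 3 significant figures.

7.19

Areal heat capacity C = ρc_p × D = 4.22×10^6 × 136 = 5.74×10^8 J m⁻² K⁻¹.
τ = 2.53 years = 7.98×10^7 s.
λ = C / τ = 5.74×10^8 / 7.98×10^7 = 7.19 W/(m²·K).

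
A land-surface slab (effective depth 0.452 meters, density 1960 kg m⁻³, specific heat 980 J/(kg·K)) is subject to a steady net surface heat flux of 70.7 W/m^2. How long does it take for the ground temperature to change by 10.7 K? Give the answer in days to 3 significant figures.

Areal heat capacity C = ρ c_p D = 1960 × 980 × 0.452 = 8.68×10^5 J/(m^2 K).
Time required: Δt = C ΔT / F = 8.68×10^5 × 10.7 / 70.7 = 1.31×10^5 s.
In days: 1.31×10^5 s / (86400 s/day) = 1.52 days.

1.52 days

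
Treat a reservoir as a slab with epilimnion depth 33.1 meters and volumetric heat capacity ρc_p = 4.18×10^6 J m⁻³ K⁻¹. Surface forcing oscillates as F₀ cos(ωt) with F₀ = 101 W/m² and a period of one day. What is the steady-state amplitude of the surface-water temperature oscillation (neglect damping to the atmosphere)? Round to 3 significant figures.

0.0100 K

Areal heat capacity C = ρc_p × D = 4.18×10^6 × 33.1 = 1.38×10^8 J/(m²·K).
Angular frequency ω = 2π / T = 2π / 86400 s = 7.27×10^-5 s⁻¹.
Cω = 1.38×10^8 × 7.27×10^-5 = 10100 W/(m²·K).
Amplitude A = F₀ / (Cω) = 101 / 10100 = 0.0100 K.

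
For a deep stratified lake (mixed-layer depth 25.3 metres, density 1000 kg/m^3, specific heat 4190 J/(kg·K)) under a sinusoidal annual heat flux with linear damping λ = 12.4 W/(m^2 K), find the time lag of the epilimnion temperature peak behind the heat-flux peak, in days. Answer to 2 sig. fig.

Areal heat capacity C = ρ c_p D = 1000 × 4190 × 25.3 = 1.06×10^8 J/(m^2 K).
ω = 2π / 3.15×10^7 s = 1.99×10^-7 s⁻¹.
Phase lag φ = arctan(Cω/λ) = arctan(21.1/12.4) = 1.04 rad.
Time lag = φ / ω = 1.04 / 1.99×10^-7 = 5.22×10^6 s = 60.4 days.

60 days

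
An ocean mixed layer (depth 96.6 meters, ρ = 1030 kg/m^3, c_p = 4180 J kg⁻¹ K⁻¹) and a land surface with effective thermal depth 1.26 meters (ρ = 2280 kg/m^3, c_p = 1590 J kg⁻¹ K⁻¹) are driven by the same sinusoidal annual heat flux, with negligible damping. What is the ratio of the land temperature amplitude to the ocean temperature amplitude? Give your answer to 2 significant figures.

91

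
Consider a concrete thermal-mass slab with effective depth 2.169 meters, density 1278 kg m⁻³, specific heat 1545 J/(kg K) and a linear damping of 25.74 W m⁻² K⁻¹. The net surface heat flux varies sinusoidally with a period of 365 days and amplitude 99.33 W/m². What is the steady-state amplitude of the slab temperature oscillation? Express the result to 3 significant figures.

Areal heat capacity C = ρ c_p D = 1278 × 1545 × 2.169 = 4.28×10^6 J/(m^2 K).
Angular frequency ω = 2π / T = 2π / 3.15×10^7 s = 1.99×10^-7 s⁻¹.
√((Cω)² + λ²) = √((0.853)² + 25.74²) = 25.8 W/(m²·K).
Amplitude A = F₀ / √((Cω)²+λ²) = 99.33 / 25.8 = 3.86 K.

3.86 K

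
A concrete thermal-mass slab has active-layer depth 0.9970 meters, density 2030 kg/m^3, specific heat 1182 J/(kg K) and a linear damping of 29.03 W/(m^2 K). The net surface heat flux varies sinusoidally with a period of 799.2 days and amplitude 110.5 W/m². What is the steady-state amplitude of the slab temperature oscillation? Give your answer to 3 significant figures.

3.81 K

Areal heat capacity C = ρ c_p D = 2030 × 1182 × 0.9970 = 2.39×10^6 J/(m^2 K).
Angular frequency ω = 2π / T = 2π / 6.91×10^7 s = 9.10×10^-8 s⁻¹.
√((Cω)² + λ²) = √((0.218)² + 29.03²) = 29.0 W/(m²·K).
Amplitude A = F₀ / √((Cω)²+λ²) = 110.5 / 29.0 = 3.81 K.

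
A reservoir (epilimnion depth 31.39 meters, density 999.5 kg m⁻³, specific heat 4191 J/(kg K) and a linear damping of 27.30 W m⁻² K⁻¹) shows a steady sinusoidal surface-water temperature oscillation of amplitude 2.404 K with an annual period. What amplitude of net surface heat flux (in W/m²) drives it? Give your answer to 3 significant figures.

Areal heat capacity C = ρ c_p D = 999.5 × 4191 × 31.39 = 1.31×10^8 J/(m²·K).
ω = 2π / 3.15×10^7 s = 1.99×10^-7 s⁻¹.
√((Cω)² + λ²) = √((26.2)² + 27.30²) = 37.8 W/(m²·K).
F₀ = A × √((Cω)²+λ²) = 2.404 × 37.8 = 91.0 W/m².

91.0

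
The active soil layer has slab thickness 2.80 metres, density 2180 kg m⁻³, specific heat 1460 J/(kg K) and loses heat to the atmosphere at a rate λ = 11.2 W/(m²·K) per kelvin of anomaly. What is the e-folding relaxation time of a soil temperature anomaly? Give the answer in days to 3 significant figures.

9.21 days

Areal heat capacity C = ρ c_p D = 2180 × 1460 × 2.80 = 8.91×10^6 J m⁻² K⁻¹.
Relaxation time τ = C / λ = 8.91×10^6 / 11.2 = 7.96×10^5 s.
In days: 7.96×10^5 s / (86400 s/day) = 9.21 days.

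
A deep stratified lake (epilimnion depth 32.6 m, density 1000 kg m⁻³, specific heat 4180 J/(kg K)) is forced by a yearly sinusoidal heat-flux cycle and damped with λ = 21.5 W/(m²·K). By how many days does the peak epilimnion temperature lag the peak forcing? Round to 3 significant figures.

52.3 days

Areal heat capacity C = ρ c_p D = 1000 × 4180 × 32.6 = 1.36×10^8 J m⁻² K⁻¹.
ω = 2π / 3.15×10^7 s = 1.99×10^-7 s⁻¹.
Phase lag φ = arctan(Cω/λ) = arctan(27.1/21.5) = 0.901 rad.
Time lag = φ / ω = 0.901 / 1.99×10^-7 = 4.52×10^6 s = 52.3 days.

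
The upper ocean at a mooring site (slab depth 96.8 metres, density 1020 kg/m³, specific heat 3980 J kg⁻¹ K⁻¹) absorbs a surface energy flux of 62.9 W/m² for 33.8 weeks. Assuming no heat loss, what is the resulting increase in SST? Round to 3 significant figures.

Areal heat capacity C = ρ c_p D = 1020 × 3980 × 96.8 = 3.93×10^8 J m⁻² K⁻¹.
Net heat input Q = F Δt = 62.9 × (33.8 weeks × 6.048×10^5 s/week) = 1.29×10^9 J/m².
ΔT = Q / C = 1.29×10^9 / 3.93×10^8 = 3.27 K.

3.27 K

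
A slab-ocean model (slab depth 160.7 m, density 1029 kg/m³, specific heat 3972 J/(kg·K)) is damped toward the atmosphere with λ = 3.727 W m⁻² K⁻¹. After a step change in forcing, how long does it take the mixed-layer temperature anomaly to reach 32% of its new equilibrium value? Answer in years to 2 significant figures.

Areal heat capacity C = ρ c_p D = 1029 × 3972 × 160.7 = 6.57×10^8 J m⁻² K⁻¹.
τ = C / λ = 6.57×10^8 / 3.727 = 1.76×10^8 s.
Fraction reached: 1 − e^(−t/τ) = 0.32 ⇒ t = −τ ln(1 − 0.32) = τ × 0.386.
t = 6.80×10^7 s = 2.15 years.

2.2 years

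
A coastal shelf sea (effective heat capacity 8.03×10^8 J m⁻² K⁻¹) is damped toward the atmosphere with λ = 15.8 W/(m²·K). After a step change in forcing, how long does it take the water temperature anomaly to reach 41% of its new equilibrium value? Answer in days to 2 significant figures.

310 days

Areal heat capacity C = 8.03×10^8 J m⁻² K⁻¹ (given).
τ = C / λ = 8.03×10^8 / 15.8 = 5.08×10^7 s.
Fraction reached: 1 − e^(−t/τ) = 0.41 ⇒ t = −τ ln(1 − 0.41) = τ × 0.528.
t = 2.68×10^7 s = 310 days.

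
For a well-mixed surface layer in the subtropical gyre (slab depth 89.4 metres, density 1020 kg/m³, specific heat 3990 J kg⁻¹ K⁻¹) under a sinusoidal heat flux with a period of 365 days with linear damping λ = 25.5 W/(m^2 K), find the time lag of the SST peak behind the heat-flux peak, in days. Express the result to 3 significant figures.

Areal heat capacity C = ρ c_p D = 1020 × 3990 × 89.4 = 3.64×10^8 J m⁻² K⁻¹.
ω = 2π / 3.15×10^7 s = 1.99×10^-7 s⁻¹.
Phase lag φ = arctan(Cω/λ) = arctan(72.5/25.5) = 1.23 rad.
Time lag = φ / ω = 1.23 / 1.99×10^-7 = 6.19×10^6 s = 71.6 days.

71.6 days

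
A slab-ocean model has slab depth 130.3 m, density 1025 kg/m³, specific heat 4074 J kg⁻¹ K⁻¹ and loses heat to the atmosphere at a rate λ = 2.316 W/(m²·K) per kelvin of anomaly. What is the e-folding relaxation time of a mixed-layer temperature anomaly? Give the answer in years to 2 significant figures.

7.4 years

Areal heat capacity C = ρ c_p D = 1025 × 4074 × 130.3 = 5.44×10^8 J m⁻² K⁻¹.
Relaxation time τ = C / λ = 5.44×10^8 / 2.316 = 2.35×10^8 s.
In years: 2.35×10^8 s / (3.156×10^7 s/year) = 7.44 years.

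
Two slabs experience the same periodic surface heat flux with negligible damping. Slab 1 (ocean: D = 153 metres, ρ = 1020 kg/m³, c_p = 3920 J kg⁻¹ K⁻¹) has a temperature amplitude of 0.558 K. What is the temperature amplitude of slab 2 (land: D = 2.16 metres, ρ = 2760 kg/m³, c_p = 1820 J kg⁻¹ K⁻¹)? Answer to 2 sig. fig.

31 K

C_ocean = 6.12×10^8 J/(m²·K); C_land = 1.09×10^7 J/(m²·K).
A ∝ 1/C ⇒ A_land = A_ocean × C_ocean/C_land = 0.558 × 56.4 = 31.5 K.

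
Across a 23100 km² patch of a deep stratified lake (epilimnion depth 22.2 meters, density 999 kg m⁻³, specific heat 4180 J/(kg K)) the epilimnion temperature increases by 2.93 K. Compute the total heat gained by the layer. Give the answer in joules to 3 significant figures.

6.27×10^18 J

Areal heat capacity C = ρ c_p D = 999 × 4180 × 22.2 = 9.27×10^7 J/(m^2 K).
Heat per unit area: q = C ΔT = 9.27×10^7 × 2.93 = 2.72×10^8 J/m².
Total heat: Q = q × A = 2.72×10^8 × (23100 × 10⁶ m²) = 6.27×10^18 J.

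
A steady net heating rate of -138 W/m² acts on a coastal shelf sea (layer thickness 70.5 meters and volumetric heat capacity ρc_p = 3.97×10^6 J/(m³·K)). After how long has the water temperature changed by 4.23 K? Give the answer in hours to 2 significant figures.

2400 hours

Areal heat capacity C = ρc_p × D = 3.97×10^6 × 70.5 = 2.80×10^8 J/(m^2 K).
Time required: Δt = C ΔT / F = 2.80×10^8 × -4.23 / -138 = 8.58×10^6 s.
In hours: 8.58×10^6 s / (3600 s/hour) = 2380 hours.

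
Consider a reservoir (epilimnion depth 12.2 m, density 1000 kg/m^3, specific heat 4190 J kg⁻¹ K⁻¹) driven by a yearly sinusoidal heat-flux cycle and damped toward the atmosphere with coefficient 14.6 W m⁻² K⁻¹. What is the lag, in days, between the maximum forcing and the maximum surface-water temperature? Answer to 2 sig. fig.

Areal heat capacity C = ρ c_p D = 1000 × 4190 × 12.2 = 5.11×10^7 J m⁻² K⁻¹.
ω = 2π / 3.15×10^7 s = 1.99×10^-7 s⁻¹.
Phase lag φ = arctan(Cω/λ) = arctan(10.2/14.6) = 0.609 rad.
Time lag = φ / ω = 0.609 / 1.99×10^-7 = 3.06×10^6 s = 35.4 days.

35 days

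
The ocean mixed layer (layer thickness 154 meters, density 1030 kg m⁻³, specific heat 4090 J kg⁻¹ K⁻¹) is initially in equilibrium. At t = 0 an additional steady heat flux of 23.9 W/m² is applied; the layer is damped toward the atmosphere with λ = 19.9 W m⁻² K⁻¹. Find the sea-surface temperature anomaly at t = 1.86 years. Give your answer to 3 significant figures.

Areal heat capacity C = ρ c_p D = 1030 × 4090 × 154 = 6.49×10^8 J m⁻² K⁻¹.
τ = C / λ = 6.49×10^8 / 19.9 = 3.26×10^7 s.
Equilibrium anomaly ΔT_eq = F / λ = 23.9 / 19.9 = 1.20 K.
t = 1.86 years = 5.87×10^7 s, so t/τ = 1.80.
ΔT(t) = ΔT_eq (1 − e^(−t/τ)) = 1.20 × (1 − e^−1.80) = 1.00 K.

1.00 K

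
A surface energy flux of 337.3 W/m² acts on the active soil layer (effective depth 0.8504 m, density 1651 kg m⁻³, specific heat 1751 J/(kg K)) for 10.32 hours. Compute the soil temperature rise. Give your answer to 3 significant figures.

Areal heat capacity C = ρ c_p D = 1651 × 1751 × 0.8504 = 2.46×10^6 J m⁻² K⁻¹.
Net heat input Q = F Δt = 337.3 × (10.32 hours × 3600 s/hour) = 1.25×10^7 J/m².
ΔT = Q / C = 1.25×10^7 / 2.46×10^6 = 5.10 K.

5.10 K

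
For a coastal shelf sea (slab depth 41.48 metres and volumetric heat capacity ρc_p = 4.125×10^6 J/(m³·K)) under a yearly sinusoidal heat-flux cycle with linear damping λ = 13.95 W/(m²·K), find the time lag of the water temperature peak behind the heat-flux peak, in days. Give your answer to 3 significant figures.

68.7 days

Areal heat capacity C = ρc_p × D = 4.125×10^6 × 41.48 = 1.71×10^8 J/(m²·K).
ω = 2π / 3.15×10^7 s = 1.99×10^-7 s⁻¹.
Phase lag φ = arctan(Cω/λ) = arctan(34.1/13.95) = 1.18 rad.
Time lag = φ / ω = 1.18 / 1.99×10^-7 = 5.93×10^6 s = 68.7 days.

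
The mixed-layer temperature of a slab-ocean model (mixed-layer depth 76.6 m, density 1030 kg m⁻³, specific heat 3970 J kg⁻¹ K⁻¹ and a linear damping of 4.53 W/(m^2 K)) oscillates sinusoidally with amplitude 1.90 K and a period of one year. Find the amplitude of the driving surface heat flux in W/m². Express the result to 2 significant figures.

Areal heat capacity C = ρ c_p D = 1030 × 3970 × 76.6 = 3.13×10^8 J/(m^2 K).
ω = 2π / 3.15×10^7 s = 1.99×10^-7 s⁻¹.
√((Cω)² + λ²) = √((62.4)² + 4.53²) = 62.6 W/(m²·K).
F₀ = A × √((Cω)²+λ²) = 1.90 × 62.6 = 119 W/m².

120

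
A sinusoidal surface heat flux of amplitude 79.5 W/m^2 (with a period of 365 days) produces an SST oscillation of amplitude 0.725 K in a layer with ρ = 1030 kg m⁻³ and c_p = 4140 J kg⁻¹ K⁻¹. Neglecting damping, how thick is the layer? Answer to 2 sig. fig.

130 m

ω = 2π / 3.15×10^7 s = 1.99×10^-7 s⁻¹.
Required C = F₀ / (A ω) = 79.5 / (0.725 × 1.99×10^-7) = 5.50×10^8 J/(m²·K).
D = C / (ρ c_p) = 5.50×10^8 / (1030 × 4140) = 129 m.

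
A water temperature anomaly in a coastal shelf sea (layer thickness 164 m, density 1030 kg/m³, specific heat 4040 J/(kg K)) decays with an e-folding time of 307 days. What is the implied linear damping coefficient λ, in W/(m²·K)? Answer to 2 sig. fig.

Areal heat capacity C = ρ c_p D = 1030 × 4040 × 164 = 6.82×10^8 J m⁻² K⁻¹.
τ = 307 days = 2.65×10^7 s.
λ = C / τ = 6.82×10^8 / 2.65×10^7 = 25.7 W/(m²·K).

26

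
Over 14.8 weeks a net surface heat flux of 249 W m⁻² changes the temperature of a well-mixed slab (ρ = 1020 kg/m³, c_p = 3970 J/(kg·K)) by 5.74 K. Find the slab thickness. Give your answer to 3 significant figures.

Heat input Q = F Δt = 249 × 8.95×10^6 s = 2.23×10^9 J/m².
Required areal heat capacity C = Q / ΔT = 3.88×10^8 J/(m²·K).
Depth D = C / (ρ c_p) = 3.88×10^8 / (1020 × 3970) = 95.9 m.

95.9 m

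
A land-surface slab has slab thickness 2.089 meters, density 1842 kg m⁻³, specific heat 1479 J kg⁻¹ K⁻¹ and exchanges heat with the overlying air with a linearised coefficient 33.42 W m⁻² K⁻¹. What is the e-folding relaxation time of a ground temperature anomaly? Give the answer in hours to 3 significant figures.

Areal heat capacity C = ρ c_p D = 1842 × 1479 × 2.089 = 5.69×10^6 J m⁻² K⁻¹.
Relaxation time τ = C / λ = 5.69×10^6 / 33.42 = 1.70×10^5 s.
In hours: 1.70×10^5 s / (3600 s/hour) = 47.3 hours.

47.3 hours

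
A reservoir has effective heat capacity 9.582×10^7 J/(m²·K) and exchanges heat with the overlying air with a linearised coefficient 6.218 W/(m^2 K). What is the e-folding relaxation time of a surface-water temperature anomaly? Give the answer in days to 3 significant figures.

178 days

Areal heat capacity C = 9.582×10^7 J/(m²·K) (given).
Relaxation time τ = C / λ = 9.58×10^7 / 6.218 = 1.54×10^7 s.
In days: 1.54×10^7 s / (86400 s/day) = 178 days.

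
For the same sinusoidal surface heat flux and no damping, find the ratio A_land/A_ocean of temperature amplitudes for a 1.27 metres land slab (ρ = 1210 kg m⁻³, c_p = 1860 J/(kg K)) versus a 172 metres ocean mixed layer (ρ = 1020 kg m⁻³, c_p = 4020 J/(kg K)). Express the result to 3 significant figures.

C_ocean = 1020 × 4020 × 172 = 7.05×10^8 J/(m²·K).
C_land = 1210 × 1860 × 1.27 = 2.86×10^6 J/(m²·K).
Undamped amplitude ∝ 1/C, so A_land/A_ocean = C_ocean/C_land = 247.

247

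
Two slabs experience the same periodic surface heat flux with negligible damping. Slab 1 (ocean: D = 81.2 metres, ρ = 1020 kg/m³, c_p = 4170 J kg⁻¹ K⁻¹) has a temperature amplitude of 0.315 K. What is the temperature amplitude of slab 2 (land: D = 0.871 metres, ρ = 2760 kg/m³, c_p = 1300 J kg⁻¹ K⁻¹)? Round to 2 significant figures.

C_ocean = 3.45×10^8 J/(m²·K); C_land = 3.13×10^6 J/(m²·K).
A ∝ 1/C ⇒ A_land = A_ocean × C_ocean/C_land = 0.315 × 111 = 34.8 K.

35 K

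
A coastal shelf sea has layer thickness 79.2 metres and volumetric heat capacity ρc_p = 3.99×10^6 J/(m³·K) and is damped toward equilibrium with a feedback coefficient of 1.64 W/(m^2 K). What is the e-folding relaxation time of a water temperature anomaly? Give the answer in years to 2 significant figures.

6.1 years

Areal heat capacity C = ρc_p × D = 3.99×10^6 × 79.2 = 3.16×10^8 J m⁻² K⁻¹.
Relaxation time τ = C / λ = 3.16×10^8 / 1.64 = 1.93×10^8 s.
In years: 1.93×10^8 s / (3.156×10^7 s/year) = 6.11 years.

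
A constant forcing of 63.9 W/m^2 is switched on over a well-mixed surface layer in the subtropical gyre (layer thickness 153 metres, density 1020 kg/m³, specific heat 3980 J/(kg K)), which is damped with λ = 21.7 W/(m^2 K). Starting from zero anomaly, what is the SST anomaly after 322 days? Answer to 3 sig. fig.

Areal heat capacity C = ρ c_p D = 1020 × 3980 × 153 = 6.21×10^8 J m⁻² K⁻¹.
τ = C / λ = 6.21×10^8 / 21.7 = 2.86×10^7 s.
Equilibrium anomaly ΔT_eq = F / λ = 63.9 / 21.7 = 2.94 K.
t = 322 days = 2.78×10^7 s, so t/τ = 0.972.
ΔT(t) = ΔT_eq (1 − e^(−t/τ)) = 2.94 × (1 − e^−0.972) = 1.83 K.

1.83 K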